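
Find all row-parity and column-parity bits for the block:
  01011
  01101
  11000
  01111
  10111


Row parities: 11000
Column parities: 00110

Row P: 11000, Col P: 00110, Corner: 0


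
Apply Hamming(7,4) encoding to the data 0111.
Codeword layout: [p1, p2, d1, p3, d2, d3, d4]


Parity bits: p1=0, p2=0, p3=1

0001111


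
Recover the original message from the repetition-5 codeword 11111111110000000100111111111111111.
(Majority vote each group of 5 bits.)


Groups: 11111, 11111, 00000, 00100, 11111, 11111, 11111
Majority votes: 1100111

1100111


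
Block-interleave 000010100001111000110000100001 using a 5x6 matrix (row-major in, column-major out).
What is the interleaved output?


Matrix:
  000010
  100001
  111000
  110000
  100001
Read columns: 011110011000100000001000001001

011110011000100000001000001001


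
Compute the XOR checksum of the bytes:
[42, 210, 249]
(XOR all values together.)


XOR chain: 42 ^ 210 ^ 249 = 1

1


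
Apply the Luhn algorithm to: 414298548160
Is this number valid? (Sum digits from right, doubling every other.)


Luhn sum = 52
52 mod 10 = 2

Invalid (Luhn sum mod 10 = 2)


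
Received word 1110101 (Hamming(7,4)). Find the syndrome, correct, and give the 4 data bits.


Syndrome = 2: error at position 2

Data: 1101 (corrected bit 2)


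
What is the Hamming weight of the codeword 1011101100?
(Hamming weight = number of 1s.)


Counting 1s in 1011101100

6


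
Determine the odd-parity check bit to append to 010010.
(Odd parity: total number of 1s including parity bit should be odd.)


Number of 1s in data: 2
Parity bit: 1

1


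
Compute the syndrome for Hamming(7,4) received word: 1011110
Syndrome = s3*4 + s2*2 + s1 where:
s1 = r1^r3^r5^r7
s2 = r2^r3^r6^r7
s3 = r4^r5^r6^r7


s1=1, s2=0, s3=1

Syndrome = 5 (error at position 5)


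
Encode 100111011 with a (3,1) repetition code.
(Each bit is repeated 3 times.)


Each bit -> 3 copies

111000000111111111000111111


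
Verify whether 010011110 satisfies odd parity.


Number of 1s: 5

Yes, parity is correct (5 ones)


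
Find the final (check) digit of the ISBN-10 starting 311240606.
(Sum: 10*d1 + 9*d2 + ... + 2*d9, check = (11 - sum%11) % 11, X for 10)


Weighted sum: 121
121 mod 11 = 0

Check digit: 0


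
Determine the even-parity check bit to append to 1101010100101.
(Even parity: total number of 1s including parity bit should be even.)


Number of 1s in data: 7
Parity bit: 1

1


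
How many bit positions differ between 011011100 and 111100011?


XOR: 100111111
Count of 1s: 7

7


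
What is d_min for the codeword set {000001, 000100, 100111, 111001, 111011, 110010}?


Comparing all pairs, minimum distance: 1
Can detect 0 errors, correct 0 errors

1


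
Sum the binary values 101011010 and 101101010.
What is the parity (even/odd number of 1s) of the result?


101011010 = 346
101101010 = 362
Sum = 708 = 1011000100
1s count = 4

even parity (4 ones in 1011000100)


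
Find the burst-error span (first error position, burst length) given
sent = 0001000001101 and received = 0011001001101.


XOR: 0010001000000

Burst at position 2, length 5


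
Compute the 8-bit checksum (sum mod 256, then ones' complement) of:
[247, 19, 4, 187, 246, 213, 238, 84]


Sum = 1238 mod 256 = 214
Complement = 41

41


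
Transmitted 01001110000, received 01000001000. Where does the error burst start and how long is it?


XOR: 00001111000

Burst at position 4, length 4


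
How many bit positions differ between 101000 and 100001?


XOR: 001001
Count of 1s: 2

2


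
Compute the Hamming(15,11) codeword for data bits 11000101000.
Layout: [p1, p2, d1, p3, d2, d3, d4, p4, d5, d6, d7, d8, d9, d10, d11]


Parity bits: p1=0, p2=0, p3=0, p4=0

001010000101000


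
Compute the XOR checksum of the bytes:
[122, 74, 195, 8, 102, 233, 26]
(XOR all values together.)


XOR chain: 122 ^ 74 ^ 195 ^ 8 ^ 102 ^ 233 ^ 26 = 110

110


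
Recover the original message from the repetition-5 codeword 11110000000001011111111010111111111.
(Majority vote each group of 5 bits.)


Groups: 11110, 00000, 00010, 11111, 11101, 01111, 11111
Majority votes: 1001111

1001111


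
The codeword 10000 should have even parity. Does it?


Number of 1s: 1

No, parity error (1 ones)


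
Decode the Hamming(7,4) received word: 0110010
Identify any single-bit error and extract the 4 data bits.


Syndrome = 7: error at position 7

Data: 1011 (corrected bit 7)


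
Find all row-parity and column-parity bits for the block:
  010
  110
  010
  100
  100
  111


Row parities: 101111
Column parities: 001

Row P: 101111, Col P: 001, Corner: 1


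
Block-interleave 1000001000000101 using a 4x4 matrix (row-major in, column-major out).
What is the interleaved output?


Matrix:
  1000
  0010
  0000
  0101
Read columns: 1000000101000001

1000000101000001


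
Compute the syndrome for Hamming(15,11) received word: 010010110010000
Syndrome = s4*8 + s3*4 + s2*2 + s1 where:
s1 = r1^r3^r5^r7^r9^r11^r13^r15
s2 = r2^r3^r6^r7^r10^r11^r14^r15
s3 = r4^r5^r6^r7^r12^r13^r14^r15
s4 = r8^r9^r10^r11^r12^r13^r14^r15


s1=1, s2=1, s3=0, s4=0

Syndrome = 3 (error at position 3)


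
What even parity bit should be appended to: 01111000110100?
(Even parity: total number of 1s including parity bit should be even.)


Number of 1s in data: 7
Parity bit: 1

1


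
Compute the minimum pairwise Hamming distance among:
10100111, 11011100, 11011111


Comparing all pairs, minimum distance: 2
Can detect 1 errors, correct 0 errors

2


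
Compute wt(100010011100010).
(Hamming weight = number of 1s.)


Counting 1s in 100010011100010

6


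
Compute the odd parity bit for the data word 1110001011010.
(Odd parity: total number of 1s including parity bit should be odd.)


Number of 1s in data: 7
Parity bit: 0

0


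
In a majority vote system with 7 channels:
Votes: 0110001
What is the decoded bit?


Ones: 3 out of 7
Threshold: 4

0 (3/7 voted 1)


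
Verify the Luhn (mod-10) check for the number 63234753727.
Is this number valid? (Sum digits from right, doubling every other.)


Luhn sum = 58
58 mod 10 = 8

Invalid (Luhn sum mod 10 = 8)


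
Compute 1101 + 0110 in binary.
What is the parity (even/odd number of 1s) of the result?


1101 = 13
0110 = 6
Sum = 19 = 10011
1s count = 3

odd parity (3 ones in 10011)


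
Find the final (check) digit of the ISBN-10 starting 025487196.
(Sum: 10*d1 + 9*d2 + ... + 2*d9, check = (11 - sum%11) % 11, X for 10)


Weighted sum: 212
212 mod 11 = 3

Check digit: 8


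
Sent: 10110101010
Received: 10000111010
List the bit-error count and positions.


XOR: 00110010000

3 error(s) at position(s): 2, 3, 6


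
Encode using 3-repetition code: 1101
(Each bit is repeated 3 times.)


Each bit -> 3 copies

111111000111


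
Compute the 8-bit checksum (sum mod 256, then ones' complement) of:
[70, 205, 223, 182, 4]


Sum = 684 mod 256 = 172
Complement = 83

83


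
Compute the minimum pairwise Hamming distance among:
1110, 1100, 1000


Comparing all pairs, minimum distance: 1
Can detect 0 errors, correct 0 errors

1


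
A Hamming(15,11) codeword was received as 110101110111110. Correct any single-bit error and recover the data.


Syndrome = 0: no error detected

Data: 00110111110 (no errors)


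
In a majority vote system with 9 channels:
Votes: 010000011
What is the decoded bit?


Ones: 3 out of 9
Threshold: 5

0 (3/9 voted 1)


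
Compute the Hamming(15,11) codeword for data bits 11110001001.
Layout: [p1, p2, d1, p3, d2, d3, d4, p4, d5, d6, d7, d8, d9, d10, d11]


Parity bits: p1=0, p2=0, p3=1, p4=0

001111100001001


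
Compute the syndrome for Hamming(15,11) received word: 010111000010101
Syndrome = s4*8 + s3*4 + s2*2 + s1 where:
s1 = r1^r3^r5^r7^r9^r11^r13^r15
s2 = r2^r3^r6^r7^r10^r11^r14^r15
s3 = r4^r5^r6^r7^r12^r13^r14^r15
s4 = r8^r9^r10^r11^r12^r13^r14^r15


s1=0, s2=0, s3=1, s4=1

Syndrome = 12 (error at position 12)


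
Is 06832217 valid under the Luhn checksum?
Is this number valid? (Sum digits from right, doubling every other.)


Luhn sum = 31
31 mod 10 = 1

Invalid (Luhn sum mod 10 = 1)


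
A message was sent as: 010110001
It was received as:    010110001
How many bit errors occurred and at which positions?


XOR: 000000000

0 errors (received matches sent)


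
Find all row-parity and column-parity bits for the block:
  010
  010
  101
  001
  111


Row parities: 11011
Column parities: 011

Row P: 11011, Col P: 011, Corner: 0


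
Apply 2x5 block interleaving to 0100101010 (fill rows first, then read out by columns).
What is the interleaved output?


Matrix:
  01001
  01010
Read columns: 0011000110

0011000110


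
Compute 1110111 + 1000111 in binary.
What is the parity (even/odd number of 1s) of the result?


1110111 = 119
1000111 = 71
Sum = 190 = 10111110
1s count = 6

even parity (6 ones in 10111110)


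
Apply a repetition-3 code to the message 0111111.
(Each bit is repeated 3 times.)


Each bit -> 3 copies

000111111111111111111


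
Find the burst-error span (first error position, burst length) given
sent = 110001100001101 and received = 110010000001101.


XOR: 000011100000000

Burst at position 4, length 3


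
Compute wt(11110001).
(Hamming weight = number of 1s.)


Counting 1s in 11110001

5


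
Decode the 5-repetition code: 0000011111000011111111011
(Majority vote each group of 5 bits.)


Groups: 00000, 11111, 00001, 11111, 11011
Majority votes: 01011

01011


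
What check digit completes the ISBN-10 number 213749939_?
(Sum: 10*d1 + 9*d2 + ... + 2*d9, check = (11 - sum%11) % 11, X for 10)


Weighted sum: 234
234 mod 11 = 3

Check digit: 8


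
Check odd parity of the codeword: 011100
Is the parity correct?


Number of 1s: 3

Yes, parity is correct (3 ones)


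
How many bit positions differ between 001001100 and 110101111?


XOR: 111100011
Count of 1s: 6

6


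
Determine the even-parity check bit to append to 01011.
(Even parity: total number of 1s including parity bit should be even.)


Number of 1s in data: 3
Parity bit: 1

1


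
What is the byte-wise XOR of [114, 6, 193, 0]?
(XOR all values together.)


XOR chain: 114 ^ 6 ^ 193 ^ 0 = 181

181


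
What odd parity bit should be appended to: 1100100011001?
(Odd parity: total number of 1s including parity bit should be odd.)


Number of 1s in data: 6
Parity bit: 1

1


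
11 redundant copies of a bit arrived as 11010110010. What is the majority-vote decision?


Ones: 6 out of 11
Threshold: 6

1 (6/11 voted 1)


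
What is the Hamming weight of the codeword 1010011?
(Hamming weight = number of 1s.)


Counting 1s in 1010011

4


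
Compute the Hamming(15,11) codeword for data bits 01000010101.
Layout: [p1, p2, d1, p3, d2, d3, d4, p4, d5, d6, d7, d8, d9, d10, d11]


Parity bits: p1=0, p2=0, p3=1, p4=1

000110010010101


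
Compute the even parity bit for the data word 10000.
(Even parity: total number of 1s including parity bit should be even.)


Number of 1s in data: 1
Parity bit: 1

1


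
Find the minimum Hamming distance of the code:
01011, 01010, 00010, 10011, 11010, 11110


Comparing all pairs, minimum distance: 1
Can detect 0 errors, correct 0 errors

1


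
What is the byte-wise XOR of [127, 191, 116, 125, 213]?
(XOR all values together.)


XOR chain: 127 ^ 191 ^ 116 ^ 125 ^ 213 = 28

28


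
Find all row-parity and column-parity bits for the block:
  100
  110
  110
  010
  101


Row parities: 10010
Column parities: 011

Row P: 10010, Col P: 011, Corner: 0


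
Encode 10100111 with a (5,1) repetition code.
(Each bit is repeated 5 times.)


Each bit -> 5 copies

1111100000111110000000000111111111111111


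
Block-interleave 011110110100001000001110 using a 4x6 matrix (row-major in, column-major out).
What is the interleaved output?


Matrix:
  011110
  110100
  001000
  001110
Read columns: 010011001011110110010000

010011001011110110010000


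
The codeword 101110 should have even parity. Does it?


Number of 1s: 4

Yes, parity is correct (4 ones)


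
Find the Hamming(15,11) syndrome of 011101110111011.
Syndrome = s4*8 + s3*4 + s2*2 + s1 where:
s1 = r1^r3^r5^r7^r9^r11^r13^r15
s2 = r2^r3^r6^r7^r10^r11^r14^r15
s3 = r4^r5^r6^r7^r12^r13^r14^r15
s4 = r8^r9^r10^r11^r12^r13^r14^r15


s1=0, s2=0, s3=0, s4=0

Syndrome = 0 (no error)


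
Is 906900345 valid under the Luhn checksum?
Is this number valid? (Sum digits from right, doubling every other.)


Luhn sum = 40
40 mod 10 = 0

Valid (Luhn sum mod 10 = 0)


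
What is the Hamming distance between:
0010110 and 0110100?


XOR: 0100010
Count of 1s: 2

2


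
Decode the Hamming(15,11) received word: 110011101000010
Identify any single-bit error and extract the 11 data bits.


Syndrome = 0: no error detected

Data: 01111000010 (no errors)


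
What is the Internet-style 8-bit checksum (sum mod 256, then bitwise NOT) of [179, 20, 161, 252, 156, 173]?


Sum = 941 mod 256 = 173
Complement = 82

82


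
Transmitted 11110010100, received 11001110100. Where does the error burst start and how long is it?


XOR: 00111100000

Burst at position 2, length 4


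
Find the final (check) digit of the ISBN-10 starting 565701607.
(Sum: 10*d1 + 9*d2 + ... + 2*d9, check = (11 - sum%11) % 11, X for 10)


Weighted sum: 236
236 mod 11 = 5

Check digit: 6


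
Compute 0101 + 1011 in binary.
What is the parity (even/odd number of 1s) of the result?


0101 = 5
1011 = 11
Sum = 16 = 10000
1s count = 1

odd parity (1 ones in 10000)


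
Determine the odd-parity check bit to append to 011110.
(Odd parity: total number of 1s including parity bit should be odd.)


Number of 1s in data: 4
Parity bit: 1

1


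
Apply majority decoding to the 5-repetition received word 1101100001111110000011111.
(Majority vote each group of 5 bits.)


Groups: 11011, 00001, 11111, 00000, 11111
Majority votes: 10101

10101


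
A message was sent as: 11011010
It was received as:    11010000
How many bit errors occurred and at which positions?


XOR: 00001010

2 error(s) at position(s): 4, 6


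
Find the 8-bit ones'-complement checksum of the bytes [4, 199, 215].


Sum = 418 mod 256 = 162
Complement = 93

93


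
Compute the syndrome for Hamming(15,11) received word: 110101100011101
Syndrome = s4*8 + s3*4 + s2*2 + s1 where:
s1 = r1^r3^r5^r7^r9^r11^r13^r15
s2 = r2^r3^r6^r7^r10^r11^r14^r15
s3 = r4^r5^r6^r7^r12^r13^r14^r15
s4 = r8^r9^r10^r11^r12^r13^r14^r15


s1=1, s2=1, s3=0, s4=0

Syndrome = 3 (error at position 3)


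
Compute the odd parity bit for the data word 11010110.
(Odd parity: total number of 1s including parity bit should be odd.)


Number of 1s in data: 5
Parity bit: 0

0


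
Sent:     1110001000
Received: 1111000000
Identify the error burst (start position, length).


XOR: 0001001000

Burst at position 3, length 4


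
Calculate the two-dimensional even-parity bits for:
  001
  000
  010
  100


Row parities: 1011
Column parities: 111

Row P: 1011, Col P: 111, Corner: 1


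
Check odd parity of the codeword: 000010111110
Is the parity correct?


Number of 1s: 6

No, parity error (6 ones)


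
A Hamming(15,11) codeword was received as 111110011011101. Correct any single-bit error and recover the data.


Syndrome = 5: error at position 5

Data: 10001011101 (corrected bit 5)


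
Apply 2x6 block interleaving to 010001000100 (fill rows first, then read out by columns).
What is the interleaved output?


Matrix:
  010001
  000100
Read columns: 001000010010

001000010010


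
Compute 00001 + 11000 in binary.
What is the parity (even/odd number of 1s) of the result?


00001 = 1
11000 = 24
Sum = 25 = 11001
1s count = 3

odd parity (3 ones in 11001)


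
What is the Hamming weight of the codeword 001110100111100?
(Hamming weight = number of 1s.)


Counting 1s in 001110100111100

8


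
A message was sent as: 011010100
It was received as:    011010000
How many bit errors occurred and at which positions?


XOR: 000000100

1 error(s) at position(s): 6


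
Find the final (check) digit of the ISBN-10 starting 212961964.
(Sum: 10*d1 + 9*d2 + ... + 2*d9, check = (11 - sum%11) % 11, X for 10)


Weighted sum: 211
211 mod 11 = 2

Check digit: 9


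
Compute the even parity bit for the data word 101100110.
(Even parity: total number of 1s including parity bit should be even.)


Number of 1s in data: 5
Parity bit: 1

1


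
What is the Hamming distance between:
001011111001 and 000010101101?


XOR: 001001010100
Count of 1s: 4

4


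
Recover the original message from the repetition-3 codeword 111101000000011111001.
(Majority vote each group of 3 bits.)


Groups: 111, 101, 000, 000, 011, 111, 001
Majority votes: 1100110

1100110


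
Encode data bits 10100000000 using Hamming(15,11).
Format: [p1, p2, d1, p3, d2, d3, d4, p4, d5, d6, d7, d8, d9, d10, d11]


Parity bits: p1=1, p2=0, p3=1, p4=0

101101000000000


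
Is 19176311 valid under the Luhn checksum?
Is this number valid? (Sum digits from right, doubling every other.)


Luhn sum = 29
29 mod 10 = 9

Invalid (Luhn sum mod 10 = 9)


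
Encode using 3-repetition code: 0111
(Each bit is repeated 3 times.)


Each bit -> 3 copies

000111111111


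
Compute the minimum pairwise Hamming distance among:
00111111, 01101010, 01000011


Comparing all pairs, minimum distance: 3
Can detect 2 errors, correct 1 errors

3


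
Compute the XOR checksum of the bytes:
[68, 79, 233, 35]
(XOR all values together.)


XOR chain: 68 ^ 79 ^ 233 ^ 35 = 193

193


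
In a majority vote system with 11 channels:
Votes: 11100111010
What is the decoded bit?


Ones: 7 out of 11
Threshold: 6

1 (7/11 voted 1)


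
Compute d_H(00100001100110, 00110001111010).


XOR: 00010000011100
Count of 1s: 4

4


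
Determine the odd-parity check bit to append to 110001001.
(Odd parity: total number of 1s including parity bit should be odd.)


Number of 1s in data: 4
Parity bit: 1

1


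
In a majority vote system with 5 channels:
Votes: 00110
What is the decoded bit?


Ones: 2 out of 5
Threshold: 3

0 (2/5 voted 1)


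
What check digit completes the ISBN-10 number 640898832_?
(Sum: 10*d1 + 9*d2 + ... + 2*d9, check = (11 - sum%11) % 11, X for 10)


Weighted sum: 291
291 mod 11 = 5

Check digit: 6


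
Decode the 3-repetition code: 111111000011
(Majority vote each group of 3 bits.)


Groups: 111, 111, 000, 011
Majority votes: 1101

1101


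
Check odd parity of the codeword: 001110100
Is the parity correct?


Number of 1s: 4

No, parity error (4 ones)


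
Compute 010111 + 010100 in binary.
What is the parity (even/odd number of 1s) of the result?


010111 = 23
010100 = 20
Sum = 43 = 101011
1s count = 4

even parity (4 ones in 101011)


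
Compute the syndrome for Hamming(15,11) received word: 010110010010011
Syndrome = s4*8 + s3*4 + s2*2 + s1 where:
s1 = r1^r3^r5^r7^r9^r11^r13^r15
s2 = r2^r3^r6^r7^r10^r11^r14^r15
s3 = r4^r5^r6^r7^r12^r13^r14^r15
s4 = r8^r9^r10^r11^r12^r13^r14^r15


s1=1, s2=0, s3=0, s4=0

Syndrome = 1 (error at position 1)


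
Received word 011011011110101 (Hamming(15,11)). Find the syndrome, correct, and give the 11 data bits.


Syndrome = 0: no error detected

Data: 11101110101 (no errors)


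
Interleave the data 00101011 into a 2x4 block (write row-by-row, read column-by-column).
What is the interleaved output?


Matrix:
  0010
  1011
Read columns: 01001101

01001101


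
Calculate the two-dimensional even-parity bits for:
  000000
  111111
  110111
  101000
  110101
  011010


Row parities: 001001
Column parities: 001111

Row P: 001001, Col P: 001111, Corner: 0


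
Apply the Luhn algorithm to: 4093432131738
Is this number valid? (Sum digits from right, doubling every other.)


Luhn sum = 59
59 mod 10 = 9

Invalid (Luhn sum mod 10 = 9)


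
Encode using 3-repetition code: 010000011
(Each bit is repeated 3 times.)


Each bit -> 3 copies

000111000000000000000111111


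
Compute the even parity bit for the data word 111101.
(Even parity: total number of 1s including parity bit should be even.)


Number of 1s in data: 5
Parity bit: 1

1


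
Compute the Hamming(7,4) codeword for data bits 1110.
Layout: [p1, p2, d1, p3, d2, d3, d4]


Parity bits: p1=0, p2=0, p3=0

0010110


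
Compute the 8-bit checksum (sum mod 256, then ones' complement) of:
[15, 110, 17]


Sum = 142 mod 256 = 142
Complement = 113

113


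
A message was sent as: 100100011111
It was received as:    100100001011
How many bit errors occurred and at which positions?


XOR: 000000010100

2 error(s) at position(s): 7, 9


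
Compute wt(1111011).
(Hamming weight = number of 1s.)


Counting 1s in 1111011

6


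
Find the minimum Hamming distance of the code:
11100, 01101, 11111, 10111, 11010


Comparing all pairs, minimum distance: 1
Can detect 0 errors, correct 0 errors

1


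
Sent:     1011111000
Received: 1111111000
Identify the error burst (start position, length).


XOR: 0100000000

Burst at position 1, length 1


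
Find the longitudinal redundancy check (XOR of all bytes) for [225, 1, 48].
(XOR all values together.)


XOR chain: 225 ^ 1 ^ 48 = 208

208


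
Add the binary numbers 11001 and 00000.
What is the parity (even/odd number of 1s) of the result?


11001 = 25
00000 = 0
Sum = 25 = 11001
1s count = 3

odd parity (3 ones in 11001)


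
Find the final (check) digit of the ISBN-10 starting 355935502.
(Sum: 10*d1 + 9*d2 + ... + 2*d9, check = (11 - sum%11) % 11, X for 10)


Weighted sum: 245
245 mod 11 = 3

Check digit: 8


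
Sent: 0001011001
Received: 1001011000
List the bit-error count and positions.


XOR: 1000000001

2 error(s) at position(s): 0, 9


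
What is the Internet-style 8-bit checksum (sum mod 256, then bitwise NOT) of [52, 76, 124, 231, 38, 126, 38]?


Sum = 685 mod 256 = 173
Complement = 82

82


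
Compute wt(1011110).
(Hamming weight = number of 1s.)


Counting 1s in 1011110

5


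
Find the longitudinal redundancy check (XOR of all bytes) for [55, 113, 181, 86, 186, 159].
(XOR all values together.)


XOR chain: 55 ^ 113 ^ 181 ^ 86 ^ 186 ^ 159 = 128

128


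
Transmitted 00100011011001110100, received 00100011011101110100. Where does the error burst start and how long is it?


XOR: 00000000000100000000

Burst at position 11, length 1


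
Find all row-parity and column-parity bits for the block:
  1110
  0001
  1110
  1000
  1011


Row parities: 11111
Column parities: 0010

Row P: 11111, Col P: 0010, Corner: 1


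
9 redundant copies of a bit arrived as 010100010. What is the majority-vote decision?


Ones: 3 out of 9
Threshold: 5

0 (3/9 voted 1)


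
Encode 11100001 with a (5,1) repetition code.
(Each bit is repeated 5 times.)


Each bit -> 5 copies

1111111111111110000000000000000000011111


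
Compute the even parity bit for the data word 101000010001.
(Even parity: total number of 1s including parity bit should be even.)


Number of 1s in data: 4
Parity bit: 0

0


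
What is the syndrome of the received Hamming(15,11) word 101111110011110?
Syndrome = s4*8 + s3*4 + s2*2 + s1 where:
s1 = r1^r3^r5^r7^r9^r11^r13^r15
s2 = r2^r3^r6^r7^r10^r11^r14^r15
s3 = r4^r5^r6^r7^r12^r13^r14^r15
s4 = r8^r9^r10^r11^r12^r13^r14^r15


s1=0, s2=1, s3=1, s4=1

Syndrome = 14 (error at position 14)


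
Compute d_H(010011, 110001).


XOR: 100010
Count of 1s: 2

2


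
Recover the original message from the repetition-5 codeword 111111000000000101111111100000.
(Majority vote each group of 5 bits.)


Groups: 11111, 10000, 00000, 10111, 11111, 00000
Majority votes: 100110

100110


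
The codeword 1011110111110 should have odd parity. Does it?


Number of 1s: 10

No, parity error (10 ones)


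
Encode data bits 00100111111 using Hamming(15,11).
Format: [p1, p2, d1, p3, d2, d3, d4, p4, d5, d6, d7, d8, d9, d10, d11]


Parity bits: p1=1, p2=1, p3=1, p4=0

110101000111111


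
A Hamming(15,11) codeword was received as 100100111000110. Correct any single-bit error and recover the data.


Syndrome = 0: no error detected

Data: 00011000110 (no errors)


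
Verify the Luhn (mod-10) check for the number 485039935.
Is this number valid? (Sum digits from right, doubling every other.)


Luhn sum = 48
48 mod 10 = 8

Invalid (Luhn sum mod 10 = 8)


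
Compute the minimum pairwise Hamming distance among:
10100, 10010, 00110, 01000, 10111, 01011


Comparing all pairs, minimum distance: 2
Can detect 1 errors, correct 0 errors

2


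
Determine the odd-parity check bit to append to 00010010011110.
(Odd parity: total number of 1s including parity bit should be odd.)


Number of 1s in data: 6
Parity bit: 1

1


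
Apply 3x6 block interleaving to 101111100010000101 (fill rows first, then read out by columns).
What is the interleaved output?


Matrix:
  101111
  100010
  000101
Read columns: 110000100101110101

110000100101110101


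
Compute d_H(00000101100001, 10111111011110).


XOR: 10111010111111
Count of 1s: 11

11


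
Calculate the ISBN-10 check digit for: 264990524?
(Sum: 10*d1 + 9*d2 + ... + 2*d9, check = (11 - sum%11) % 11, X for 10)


Weighted sum: 257
257 mod 11 = 4

Check digit: 7


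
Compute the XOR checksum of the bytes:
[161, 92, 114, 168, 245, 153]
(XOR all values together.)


XOR chain: 161 ^ 92 ^ 114 ^ 168 ^ 245 ^ 153 = 75

75


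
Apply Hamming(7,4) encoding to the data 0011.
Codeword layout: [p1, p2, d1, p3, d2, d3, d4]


Parity bits: p1=1, p2=0, p3=0

1000011


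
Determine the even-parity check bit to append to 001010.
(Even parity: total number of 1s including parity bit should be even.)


Number of 1s in data: 2
Parity bit: 0

0


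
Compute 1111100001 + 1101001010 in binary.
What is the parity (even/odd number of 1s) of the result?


1111100001 = 993
1101001010 = 842
Sum = 1835 = 11100101011
1s count = 7

odd parity (7 ones in 11100101011)


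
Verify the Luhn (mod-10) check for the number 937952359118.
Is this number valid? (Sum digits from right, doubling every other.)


Luhn sum = 60
60 mod 10 = 0

Valid (Luhn sum mod 10 = 0)


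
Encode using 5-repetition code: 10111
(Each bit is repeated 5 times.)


Each bit -> 5 copies

1111100000111111111111111


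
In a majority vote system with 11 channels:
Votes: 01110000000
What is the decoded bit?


Ones: 3 out of 11
Threshold: 6

0 (3/11 voted 1)


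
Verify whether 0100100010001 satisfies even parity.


Number of 1s: 4

Yes, parity is correct (4 ones)


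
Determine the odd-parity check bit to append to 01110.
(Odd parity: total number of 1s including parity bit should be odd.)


Number of 1s in data: 3
Parity bit: 0

0


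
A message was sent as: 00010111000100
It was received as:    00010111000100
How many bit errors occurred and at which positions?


XOR: 00000000000000

0 errors (received matches sent)


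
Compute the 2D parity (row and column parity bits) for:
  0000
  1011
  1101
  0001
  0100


Row parities: 01111
Column parities: 0011

Row P: 01111, Col P: 0011, Corner: 0


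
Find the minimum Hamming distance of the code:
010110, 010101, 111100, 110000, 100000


Comparing all pairs, minimum distance: 1
Can detect 0 errors, correct 0 errors

1


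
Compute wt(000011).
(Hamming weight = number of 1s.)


Counting 1s in 000011

2


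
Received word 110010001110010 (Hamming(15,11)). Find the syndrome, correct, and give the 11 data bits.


Syndrome = 0: no error detected

Data: 01001110010 (no errors)


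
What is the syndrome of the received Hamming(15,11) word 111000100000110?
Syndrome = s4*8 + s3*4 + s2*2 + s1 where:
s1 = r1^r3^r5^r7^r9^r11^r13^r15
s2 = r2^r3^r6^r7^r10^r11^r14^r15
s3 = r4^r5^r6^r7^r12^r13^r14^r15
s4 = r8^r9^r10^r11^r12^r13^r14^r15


s1=0, s2=0, s3=1, s4=0

Syndrome = 4 (error at position 4)


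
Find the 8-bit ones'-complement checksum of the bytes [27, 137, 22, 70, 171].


Sum = 427 mod 256 = 171
Complement = 84

84


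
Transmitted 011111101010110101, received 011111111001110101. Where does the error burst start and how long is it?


XOR: 000000010011000000

Burst at position 7, length 5


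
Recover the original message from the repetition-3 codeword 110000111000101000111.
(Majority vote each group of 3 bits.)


Groups: 110, 000, 111, 000, 101, 000, 111
Majority votes: 1010101

1010101


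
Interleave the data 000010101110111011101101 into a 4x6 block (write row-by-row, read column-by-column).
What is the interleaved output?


Matrix:
  000010
  101110
  111011
  101101
Read columns: 011100100111010111100011

011100100111010111100011


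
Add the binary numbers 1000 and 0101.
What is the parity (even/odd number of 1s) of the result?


1000 = 8
0101 = 5
Sum = 13 = 1101
1s count = 3

odd parity (3 ones in 1101)


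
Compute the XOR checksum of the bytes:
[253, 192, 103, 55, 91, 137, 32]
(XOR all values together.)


XOR chain: 253 ^ 192 ^ 103 ^ 55 ^ 91 ^ 137 ^ 32 = 159

159


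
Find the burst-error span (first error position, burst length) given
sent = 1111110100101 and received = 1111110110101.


XOR: 0000000010000

Burst at position 8, length 1


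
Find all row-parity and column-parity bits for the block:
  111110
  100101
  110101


Row parities: 110
Column parities: 101110

Row P: 110, Col P: 101110, Corner: 0


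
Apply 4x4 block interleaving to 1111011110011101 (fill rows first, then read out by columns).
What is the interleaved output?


Matrix:
  1111
  0111
  1001
  1101
Read columns: 1011110111001111

1011110111001111


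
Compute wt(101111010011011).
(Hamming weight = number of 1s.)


Counting 1s in 101111010011011

10


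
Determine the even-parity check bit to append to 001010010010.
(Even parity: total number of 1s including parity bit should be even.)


Number of 1s in data: 4
Parity bit: 0

0


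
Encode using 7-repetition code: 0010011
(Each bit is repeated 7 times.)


Each bit -> 7 copies

0000000000000011111110000000000000011111111111111


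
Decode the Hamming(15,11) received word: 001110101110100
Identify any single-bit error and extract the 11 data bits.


Syndrome = 0: no error detected

Data: 11011110100 (no errors)


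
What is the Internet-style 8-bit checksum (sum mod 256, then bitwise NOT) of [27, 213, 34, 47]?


Sum = 321 mod 256 = 65
Complement = 190

190


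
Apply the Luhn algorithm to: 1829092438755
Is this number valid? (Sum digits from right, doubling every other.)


Luhn sum = 61
61 mod 10 = 1

Invalid (Luhn sum mod 10 = 1)


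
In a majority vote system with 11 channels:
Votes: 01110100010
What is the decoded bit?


Ones: 5 out of 11
Threshold: 6

0 (5/11 voted 1)


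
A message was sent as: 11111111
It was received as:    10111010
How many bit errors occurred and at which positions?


XOR: 01000101

3 error(s) at position(s): 1, 5, 7


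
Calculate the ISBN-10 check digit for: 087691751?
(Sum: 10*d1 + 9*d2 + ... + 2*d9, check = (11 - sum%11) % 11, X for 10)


Weighted sum: 274
274 mod 11 = 10

Check digit: 1


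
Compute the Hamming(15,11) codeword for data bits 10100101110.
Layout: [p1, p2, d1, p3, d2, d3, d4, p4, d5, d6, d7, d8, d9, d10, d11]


Parity bits: p1=0, p2=0, p3=0, p4=0

001001000101110


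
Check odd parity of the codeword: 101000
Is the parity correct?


Number of 1s: 2

No, parity error (2 ones)


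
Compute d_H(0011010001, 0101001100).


XOR: 0110011101
Count of 1s: 6

6


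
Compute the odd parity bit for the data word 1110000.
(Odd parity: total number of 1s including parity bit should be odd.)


Number of 1s in data: 3
Parity bit: 0

0


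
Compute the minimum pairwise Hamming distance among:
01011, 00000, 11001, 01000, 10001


Comparing all pairs, minimum distance: 1
Can detect 0 errors, correct 0 errors

1


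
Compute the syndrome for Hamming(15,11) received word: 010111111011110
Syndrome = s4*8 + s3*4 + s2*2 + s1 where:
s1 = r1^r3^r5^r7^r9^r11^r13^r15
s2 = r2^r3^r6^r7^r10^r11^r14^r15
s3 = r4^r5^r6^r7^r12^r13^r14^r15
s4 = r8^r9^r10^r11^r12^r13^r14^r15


s1=1, s2=1, s3=1, s4=0

Syndrome = 7 (error at position 7)


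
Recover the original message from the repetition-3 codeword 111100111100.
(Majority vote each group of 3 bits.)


Groups: 111, 100, 111, 100
Majority votes: 1010

1010


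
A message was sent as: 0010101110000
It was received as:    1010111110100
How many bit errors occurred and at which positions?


XOR: 1000010000100

3 error(s) at position(s): 0, 5, 10


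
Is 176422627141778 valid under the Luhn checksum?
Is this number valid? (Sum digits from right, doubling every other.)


Luhn sum = 71
71 mod 10 = 1

Invalid (Luhn sum mod 10 = 1)


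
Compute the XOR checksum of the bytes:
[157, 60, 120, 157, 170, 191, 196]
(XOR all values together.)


XOR chain: 157 ^ 60 ^ 120 ^ 157 ^ 170 ^ 191 ^ 196 = 149

149


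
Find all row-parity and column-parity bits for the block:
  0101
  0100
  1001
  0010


Row parities: 0101
Column parities: 1010

Row P: 0101, Col P: 1010, Corner: 0


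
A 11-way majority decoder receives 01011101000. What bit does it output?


Ones: 5 out of 11
Threshold: 6

0 (5/11 voted 1)


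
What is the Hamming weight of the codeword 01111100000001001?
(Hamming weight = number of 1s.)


Counting 1s in 01111100000001001

7


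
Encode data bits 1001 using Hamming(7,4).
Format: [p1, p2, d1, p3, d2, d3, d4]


Parity bits: p1=0, p2=0, p3=1

0011001


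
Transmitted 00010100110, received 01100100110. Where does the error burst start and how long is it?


XOR: 01110000000

Burst at position 1, length 3


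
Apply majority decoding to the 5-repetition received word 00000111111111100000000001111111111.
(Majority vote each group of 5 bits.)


Groups: 00000, 11111, 11111, 00000, 00000, 11111, 11111
Majority votes: 0110011

0110011


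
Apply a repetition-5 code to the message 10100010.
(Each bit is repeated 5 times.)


Each bit -> 5 copies

1111100000111110000000000000001111100000


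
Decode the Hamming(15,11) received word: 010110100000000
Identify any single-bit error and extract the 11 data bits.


Syndrome = 4: error at position 4

Data: 01010000000 (corrected bit 4)


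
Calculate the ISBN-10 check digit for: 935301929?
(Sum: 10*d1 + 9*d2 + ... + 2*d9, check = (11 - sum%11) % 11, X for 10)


Weighted sum: 243
243 mod 11 = 1

Check digit: X


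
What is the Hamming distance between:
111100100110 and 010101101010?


XOR: 101001001100
Count of 1s: 5

5


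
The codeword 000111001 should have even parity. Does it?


Number of 1s: 4

Yes, parity is correct (4 ones)


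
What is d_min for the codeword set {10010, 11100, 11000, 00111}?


Comparing all pairs, minimum distance: 1
Can detect 0 errors, correct 0 errors

1


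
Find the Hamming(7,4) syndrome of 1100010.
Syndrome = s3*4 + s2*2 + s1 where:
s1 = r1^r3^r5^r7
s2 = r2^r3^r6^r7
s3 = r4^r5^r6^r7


s1=1, s2=0, s3=1

Syndrome = 5 (error at position 5)


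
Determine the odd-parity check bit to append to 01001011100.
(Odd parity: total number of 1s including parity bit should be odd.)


Number of 1s in data: 5
Parity bit: 0

0


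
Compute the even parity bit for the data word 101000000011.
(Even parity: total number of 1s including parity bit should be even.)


Number of 1s in data: 4
Parity bit: 0

0


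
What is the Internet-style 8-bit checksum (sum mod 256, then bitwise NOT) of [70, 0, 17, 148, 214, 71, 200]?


Sum = 720 mod 256 = 208
Complement = 47

47


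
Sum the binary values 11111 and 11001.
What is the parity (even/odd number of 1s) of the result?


11111 = 31
11001 = 25
Sum = 56 = 111000
1s count = 3

odd parity (3 ones in 111000)


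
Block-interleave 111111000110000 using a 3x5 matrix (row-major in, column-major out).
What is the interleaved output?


Matrix:
  11111
  10001
  10000
Read columns: 111100100100110

111100100100110


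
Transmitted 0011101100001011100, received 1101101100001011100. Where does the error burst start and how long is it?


XOR: 1110000000000000000

Burst at position 0, length 3


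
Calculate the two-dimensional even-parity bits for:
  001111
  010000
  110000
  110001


Row parities: 0101
Column parities: 011110

Row P: 0101, Col P: 011110, Corner: 0


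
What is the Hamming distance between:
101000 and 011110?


XOR: 110110
Count of 1s: 4

4


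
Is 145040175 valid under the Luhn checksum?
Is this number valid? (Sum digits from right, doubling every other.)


Luhn sum = 29
29 mod 10 = 9

Invalid (Luhn sum mod 10 = 9)


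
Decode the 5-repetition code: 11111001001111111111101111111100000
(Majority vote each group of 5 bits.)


Groups: 11111, 00100, 11111, 11111, 10111, 11111, 00000
Majority votes: 1011110

1011110


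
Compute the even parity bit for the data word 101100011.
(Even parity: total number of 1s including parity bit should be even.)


Number of 1s in data: 5
Parity bit: 1

1


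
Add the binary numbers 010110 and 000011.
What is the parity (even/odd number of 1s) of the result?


010110 = 22
000011 = 3
Sum = 25 = 11001
1s count = 3

odd parity (3 ones in 11001)


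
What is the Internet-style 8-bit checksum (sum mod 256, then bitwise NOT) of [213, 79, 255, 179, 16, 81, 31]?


Sum = 854 mod 256 = 86
Complement = 169

169


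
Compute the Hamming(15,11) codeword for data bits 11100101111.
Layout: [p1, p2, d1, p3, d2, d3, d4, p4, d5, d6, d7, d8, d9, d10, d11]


Parity bits: p1=0, p2=1, p3=0, p4=1

011011010101111


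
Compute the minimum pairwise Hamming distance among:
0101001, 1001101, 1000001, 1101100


Comparing all pairs, minimum distance: 2
Can detect 1 errors, correct 0 errors

2


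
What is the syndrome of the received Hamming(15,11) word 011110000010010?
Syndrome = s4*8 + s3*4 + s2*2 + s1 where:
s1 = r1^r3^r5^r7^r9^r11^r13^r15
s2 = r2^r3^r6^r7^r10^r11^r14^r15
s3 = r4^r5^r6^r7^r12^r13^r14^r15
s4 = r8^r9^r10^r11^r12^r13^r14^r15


s1=1, s2=0, s3=1, s4=0

Syndrome = 5 (error at position 5)


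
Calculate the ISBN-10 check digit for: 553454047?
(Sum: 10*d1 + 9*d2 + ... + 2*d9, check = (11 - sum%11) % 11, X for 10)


Weighted sum: 223
223 mod 11 = 3

Check digit: 8


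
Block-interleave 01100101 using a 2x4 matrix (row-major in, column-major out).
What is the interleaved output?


Matrix:
  0110
  0101
Read columns: 00111001

00111001


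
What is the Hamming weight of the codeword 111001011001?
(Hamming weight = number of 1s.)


Counting 1s in 111001011001

7


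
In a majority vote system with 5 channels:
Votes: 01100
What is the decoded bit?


Ones: 2 out of 5
Threshold: 3

0 (2/5 voted 1)


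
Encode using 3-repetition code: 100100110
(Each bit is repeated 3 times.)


Each bit -> 3 copies

111000000111000000111111000


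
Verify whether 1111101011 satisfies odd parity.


Number of 1s: 8

No, parity error (8 ones)


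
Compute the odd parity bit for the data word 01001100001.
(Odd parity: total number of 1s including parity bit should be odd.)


Number of 1s in data: 4
Parity bit: 1

1


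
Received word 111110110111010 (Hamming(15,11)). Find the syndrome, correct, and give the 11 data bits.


Syndrome = 13: error at position 13

Data: 11010111110 (corrected bit 13)
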